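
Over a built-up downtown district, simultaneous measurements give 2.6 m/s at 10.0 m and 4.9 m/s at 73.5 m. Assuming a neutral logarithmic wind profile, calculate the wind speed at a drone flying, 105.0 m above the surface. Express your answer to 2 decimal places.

5.31 m/s

Log law: V ∝ ln(z/z₀). From the pair, with r = V₁/V₂ = 0.53061,
ln z₀ = (ln z₁ − r·ln z₂)/(1 − r) = (2.3026 − 0.53061×4.2973)/0.46939 = 0.0477 → z₀ = 1.049 m
V₃ = V₁ · ln(z₃/z₀)/ln(z₁/z₀) = 2.6 × 4.6063/2.2549 = 5.3113 m/s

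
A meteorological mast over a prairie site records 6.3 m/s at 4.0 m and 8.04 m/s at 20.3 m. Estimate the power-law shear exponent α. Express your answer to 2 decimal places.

α ≈ 0.15

Power law: V₂/V₁ = (z₂/z₁)^α ⇒ α = ln(V₂/V₁) / ln(z₂/z₁)
α = ln(8.04/6.3) / ln(20.3/4.0) = ln(1.2762) / ln(5.0750)
  = 0.24388 / 1.62433 = 0.15014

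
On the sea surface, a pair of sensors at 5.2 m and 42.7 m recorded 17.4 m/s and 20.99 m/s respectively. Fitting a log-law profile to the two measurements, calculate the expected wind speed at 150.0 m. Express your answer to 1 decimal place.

23.1 m/s

Log law: V ∝ ln(z/z₀). From the pair, with r = V₁/V₂ = 0.82897,
ln z₀ = (ln z₁ − r·ln z₂)/(1 − r) = (1.6487 − 0.82897×3.7542)/0.17103 = -8.5565 → z₀ = 0.0001923 m
V₃ = V₁ · ln(z₃/z₀)/ln(z₁/z₀) = 17.4 × 13.5671/10.2051 = 23.1323 m/s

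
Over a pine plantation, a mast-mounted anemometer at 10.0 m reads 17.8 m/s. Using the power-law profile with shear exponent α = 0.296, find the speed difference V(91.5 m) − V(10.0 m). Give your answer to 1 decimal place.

Power law: V₂ = V₁ · (z₂/z₁)^α = 17.8 × (9.1500)^0.296 = 34.2768 m/s
ΔV = 34.2768 − 17.8 = 16.4768 m/s

16.5 m/s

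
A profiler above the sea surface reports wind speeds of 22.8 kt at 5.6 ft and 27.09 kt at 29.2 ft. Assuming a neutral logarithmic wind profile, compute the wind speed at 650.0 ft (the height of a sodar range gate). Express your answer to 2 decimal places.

35.15 kt

Log law: V ∝ ln(z/z₀). From the pair, with r = V₁/V₂ = 0.84164,
ln z₀ = (ln z₁ − r·ln z₂)/(1 − r) = (1.7228 − 0.84164×3.3742)/0.15836 = -7.0539 → z₀ = 0.0008640 ft
V₃ = V₁ · ln(z₃/z₀)/ln(z₁/z₀) = 22.8 × 13.5309/8.7767 = 35.1504 kt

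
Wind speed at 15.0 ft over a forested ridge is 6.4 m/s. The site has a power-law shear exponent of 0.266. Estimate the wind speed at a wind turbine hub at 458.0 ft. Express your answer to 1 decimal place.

Power-law profile: V₂ = V₁ · (z₂/z₁)^α
V₂ = 6.4 × (458.0/15.0)^0.266 = 6.4 × (30.5333)^0.266
    = 6.4 × 2.4828 = 15.8902 m/s

15.9 m/s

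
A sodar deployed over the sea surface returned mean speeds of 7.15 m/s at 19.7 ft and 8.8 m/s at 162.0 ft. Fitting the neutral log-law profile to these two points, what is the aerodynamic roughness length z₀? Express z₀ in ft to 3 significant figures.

Log law: V(z) ∝ ln(z/z₀). With r = V₁/V₂ = 7.15/8.8 = 0.81250,
r · ln(z₂/z₀) = ln(z₁/z₀) ⇒ ln z₀ = (ln z₁ − r·ln z₂)/(1 − r)
ln z₀ = (2.98062 − 0.81250×5.08760) / 0.18750 = -6.1496
z₀ = exp(-6.1496) = 0.002134 ft

z₀ ≈ 0.00213 ft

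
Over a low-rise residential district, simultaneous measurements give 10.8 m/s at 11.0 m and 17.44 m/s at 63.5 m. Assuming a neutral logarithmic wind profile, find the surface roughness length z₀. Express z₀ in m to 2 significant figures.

Log law: V(z) ∝ ln(z/z₀). With r = V₁/V₂ = 10.8/17.44 = 0.61927,
r · ln(z₂/z₀) = ln(z₁/z₀) ⇒ ln z₀ = (ln z₁ − r·ln z₂)/(1 − r)
ln z₀ = (2.39790 − 0.61927×4.15104) / 0.38073 = -0.4536
z₀ = exp(-0.4536) = 0.6353 m

z₀ ≈ 0.64 m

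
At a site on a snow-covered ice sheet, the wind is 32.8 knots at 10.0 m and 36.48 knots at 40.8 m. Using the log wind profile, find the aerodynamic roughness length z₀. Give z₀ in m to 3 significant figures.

Log law: V(z) ∝ ln(z/z₀). With r = V₁/V₂ = 32.8/36.48 = 0.89912,
r · ln(z₂/z₀) = ln(z₁/z₀) ⇒ ln z₀ = (ln z₁ − r·ln z₂)/(1 − r)
ln z₀ = (2.30259 − 0.89912×3.70868) / 0.10088 = -10.2300
z₀ = exp(-10.2300) = 0.00003607 m

z₀ ≈ 0.0000361 m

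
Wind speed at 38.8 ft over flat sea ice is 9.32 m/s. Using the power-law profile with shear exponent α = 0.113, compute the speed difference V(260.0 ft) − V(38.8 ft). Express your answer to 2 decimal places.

2.23 m/s

Power law: V₂ = V₁ · (z₂/z₁)^α = 9.32 × (6.7010)^0.113 = 11.5550 m/s
ΔV = 11.5550 − 9.32 = 2.2350 m/s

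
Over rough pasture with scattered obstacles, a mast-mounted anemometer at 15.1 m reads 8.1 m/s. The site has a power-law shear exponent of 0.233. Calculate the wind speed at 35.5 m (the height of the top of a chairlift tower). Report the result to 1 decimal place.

9.9 m/s

Power-law profile: V₂ = V₁ · (z₂/z₁)^α
V₂ = 8.1 × (35.5/15.1)^0.233 = 8.1 × (2.3510)^0.233
    = 8.1 × 1.2204 = 9.8852 m/s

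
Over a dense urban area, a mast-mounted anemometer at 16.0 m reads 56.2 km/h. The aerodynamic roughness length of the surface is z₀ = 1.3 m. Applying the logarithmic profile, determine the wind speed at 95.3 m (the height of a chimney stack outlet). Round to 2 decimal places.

96.15 km/h

Log law: V(z) ∝ ln(z/z₀), so V₂/V₁ = ln(z₂/z₀) / ln(z₁/z₀).
ln(95.3/1.3) = 4.2947, ln(16.0/1.3) = 2.5102
V₂ = 56.2 × 4.2947/2.5102 = 56.2 × 1.7109 = 96.1508 km/h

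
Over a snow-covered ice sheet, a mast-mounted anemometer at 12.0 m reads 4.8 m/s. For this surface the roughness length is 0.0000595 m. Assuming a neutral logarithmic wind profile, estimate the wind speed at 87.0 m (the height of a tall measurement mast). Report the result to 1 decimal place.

5.6 m/s

Log law: V(z) ∝ ln(z/z₀), so V₂/V₁ = ln(z₂/z₀) / ln(z₁/z₀).
ln(87.0/0.0000595) = 14.1954, ln(12.0/0.0000595) = 12.2144
V₂ = 4.8 × 14.1954/12.2144 = 4.8 × 1.1622 = 5.5785 m/s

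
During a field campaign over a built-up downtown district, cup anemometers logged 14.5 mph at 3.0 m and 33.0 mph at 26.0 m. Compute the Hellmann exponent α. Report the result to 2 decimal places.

α ≈ 0.38

Power law: V₂/V₁ = (z₂/z₁)^α ⇒ α = ln(V₂/V₁) / ln(z₂/z₁)
α = ln(33.0/14.5) / ln(26.0/3.0) = ln(2.2759) / ln(8.6667)
  = 0.82236 / 2.15948 = 0.38081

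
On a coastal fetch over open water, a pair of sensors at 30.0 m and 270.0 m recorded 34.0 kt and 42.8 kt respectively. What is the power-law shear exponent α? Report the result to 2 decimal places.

α ≈ 0.10

Power law: V₂/V₁ = (z₂/z₁)^α ⇒ α = ln(V₂/V₁) / ln(z₂/z₁)
α = ln(42.8/34.0) / ln(270.0/30.0) = ln(1.2588) / ln(9.0000)
  = 0.23018 / 2.19722 = 0.10476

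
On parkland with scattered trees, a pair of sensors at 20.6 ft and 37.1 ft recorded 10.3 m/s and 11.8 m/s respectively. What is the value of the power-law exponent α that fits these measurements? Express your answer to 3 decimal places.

Power law: V₂/V₁ = (z₂/z₁)^α ⇒ α = ln(V₂/V₁) / ln(z₂/z₁)
α = ln(11.8/10.3) / ln(37.1/20.6) = ln(1.1456) / ln(1.8010)
  = 0.13596 / 0.58833 = 0.23109

α ≈ 0.231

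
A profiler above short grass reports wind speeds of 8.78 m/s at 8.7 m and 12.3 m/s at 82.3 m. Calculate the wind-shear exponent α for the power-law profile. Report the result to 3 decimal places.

α ≈ 0.150

Power law: V₂/V₁ = (z₂/z₁)^α ⇒ α = ln(V₂/V₁) / ln(z₂/z₁)
α = ln(12.3/8.78) / ln(82.3/8.7) = ln(1.4009) / ln(9.4598)
  = 0.33712 / 2.24705 = 0.15003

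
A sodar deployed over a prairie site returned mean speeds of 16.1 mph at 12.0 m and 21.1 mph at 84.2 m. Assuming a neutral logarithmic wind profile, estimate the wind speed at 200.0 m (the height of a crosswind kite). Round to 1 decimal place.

23.3 mph

Log law: V ∝ ln(z/z₀). From the pair, with r = V₁/V₂ = 0.76303,
ln z₀ = (ln z₁ − r·ln z₂)/(1 − r) = (2.4849 − 0.76303×4.4332)/0.23697 = -3.7886 → z₀ = 0.02263 m
V₃ = V₁ · ln(z₃/z₀)/ln(z₁/z₀) = 16.1 × 9.0869/6.2735 = 23.3202 mph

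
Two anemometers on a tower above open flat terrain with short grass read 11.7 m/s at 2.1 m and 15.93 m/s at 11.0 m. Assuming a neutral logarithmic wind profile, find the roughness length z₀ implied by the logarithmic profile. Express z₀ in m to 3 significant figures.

z₀ ≈ 0.0215 m

Log law: V(z) ∝ ln(z/z₀). With r = V₁/V₂ = 11.7/15.93 = 0.73446,
r · ln(z₂/z₀) = ln(z₁/z₀) ⇒ ln z₀ = (ln z₁ − r·ln z₂)/(1 − r)
ln z₀ = (0.74194 − 0.73446×2.39790) / 0.26554 = -3.8384
z₀ = exp(-3.8384) = 0.02153 m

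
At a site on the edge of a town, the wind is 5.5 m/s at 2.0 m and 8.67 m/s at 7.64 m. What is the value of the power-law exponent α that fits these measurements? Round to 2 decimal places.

Power law: V₂/V₁ = (z₂/z₁)^α ⇒ α = ln(V₂/V₁) / ln(z₂/z₁)
α = ln(8.67/5.5) / ln(7.64/2.0) = ln(1.5764) / ln(3.8200)
  = 0.45512 / 1.34025 = 0.33958

α ≈ 0.34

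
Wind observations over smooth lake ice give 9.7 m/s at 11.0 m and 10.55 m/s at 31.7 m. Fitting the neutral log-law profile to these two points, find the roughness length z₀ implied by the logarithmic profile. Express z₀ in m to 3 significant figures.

Log law: V(z) ∝ ln(z/z₀). With r = V₁/V₂ = 9.7/10.55 = 0.91943,
r · ln(z₂/z₀) = ln(z₁/z₀) ⇒ ln z₀ = (ln z₁ − r·ln z₂)/(1 − r)
ln z₀ = (2.39790 − 0.91943×3.45632) / 0.08057 = -9.6806
z₀ = exp(-9.6806) = 0.00006249 m

z₀ ≈ 0.0000625 m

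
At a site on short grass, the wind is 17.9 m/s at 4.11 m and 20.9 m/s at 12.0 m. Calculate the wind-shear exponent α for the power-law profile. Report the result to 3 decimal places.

Power law: V₂/V₁ = (z₂/z₁)^α ⇒ α = ln(V₂/V₁) / ln(z₂/z₁)
α = ln(20.9/17.9) / ln(12.0/4.11) = ln(1.1676) / ln(2.9197)
  = 0.15495 / 1.07148 = 0.14461

α ≈ 0.145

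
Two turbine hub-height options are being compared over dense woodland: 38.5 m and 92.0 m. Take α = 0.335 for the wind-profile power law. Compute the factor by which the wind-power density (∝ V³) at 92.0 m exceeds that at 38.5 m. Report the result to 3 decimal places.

Speed ratio: V_B/V_A = (z_B/z_A)^α = (92.0/38.5)^0.335 = (2.3896)^0.335 = 1.33887
Power-density ratio: P_B/P_A = (V_B/V_A)³ = (1.33887)³ = 2.40004

2.400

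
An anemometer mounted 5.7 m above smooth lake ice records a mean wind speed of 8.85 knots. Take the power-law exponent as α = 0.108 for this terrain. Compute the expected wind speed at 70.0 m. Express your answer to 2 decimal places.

11.60 knots

Power-law profile: V₂ = V₁ · (z₂/z₁)^α
V₂ = 8.85 × (70.0/5.7)^0.108 = 8.85 × (12.2807)^0.108
    = 8.85 × 1.3111 = 11.6032 knots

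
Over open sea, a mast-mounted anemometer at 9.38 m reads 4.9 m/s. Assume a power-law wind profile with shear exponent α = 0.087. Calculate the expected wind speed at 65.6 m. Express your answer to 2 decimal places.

5.80 m/s

Power-law profile: V₂ = V₁ · (z₂/z₁)^α
V₂ = 4.9 × (65.6/9.38)^0.087 = 4.9 × (6.9936)^0.087
    = 4.9 × 1.1844 = 5.8034 m/s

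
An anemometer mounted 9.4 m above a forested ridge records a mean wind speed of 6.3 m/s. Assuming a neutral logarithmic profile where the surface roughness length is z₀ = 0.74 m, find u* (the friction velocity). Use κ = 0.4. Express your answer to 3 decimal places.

u* ≈ 0.991 m/s

Log law: V(z) = (u*/κ) · ln(z/z₀) ⇒ u* = κ · V / ln(z/z₀)
u* = 0.4 × 6.3 / ln(9.4/0.74) = 0.4 × 6.3 / 2.5418
   = 2.5200 / 2.5418 = 0.9914 m/s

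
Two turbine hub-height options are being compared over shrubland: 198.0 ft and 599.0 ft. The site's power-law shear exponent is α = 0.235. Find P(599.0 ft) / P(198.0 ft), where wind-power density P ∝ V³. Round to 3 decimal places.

2.182

Speed ratio: V_B/V_A = (z_B/z_A)^α = (599.0/198.0)^0.235 = (3.0253)^0.235 = 1.29712
Power-density ratio: P_B/P_A = (V_B/V_A)³ = (1.29712)³ = 2.18241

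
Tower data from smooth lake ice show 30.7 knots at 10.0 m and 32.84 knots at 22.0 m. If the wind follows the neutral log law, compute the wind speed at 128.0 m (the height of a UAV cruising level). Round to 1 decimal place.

Log law: V ∝ ln(z/z₀). From the pair, with r = V₁/V₂ = 0.93484,
ln z₀ = (ln z₁ − r·ln z₂)/(1 − r) = (2.3026 − 0.93484×3.0910)/0.06516 = -9.0085 → z₀ = 0.0001224 m
V₃ = V₁ · ln(z₃/z₀)/ln(z₁/z₀) = 30.7 × 13.8605/11.3110 = 37.6196 knots

37.6 knots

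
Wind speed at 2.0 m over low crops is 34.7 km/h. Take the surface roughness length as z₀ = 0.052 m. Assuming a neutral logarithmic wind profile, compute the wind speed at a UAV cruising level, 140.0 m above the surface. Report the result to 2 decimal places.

Log law: V(z) ∝ ln(z/z₀), so V₂/V₁ = ln(z₂/z₀) / ln(z₁/z₀).
ln(140.0/0.052) = 7.8982, ln(2.0/0.052) = 3.6497
V₂ = 34.7 × 7.8982/3.6497 = 34.7 × 2.1641 = 75.0936 km/h

75.09 km/h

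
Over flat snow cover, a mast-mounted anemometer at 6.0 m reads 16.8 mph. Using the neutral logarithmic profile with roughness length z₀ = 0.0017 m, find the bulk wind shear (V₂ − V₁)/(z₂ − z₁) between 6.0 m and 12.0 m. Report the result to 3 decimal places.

Log law: V₂ = V₁ · ln(z₂/z₀)/ln(z₁/z₀) = 16.8 × 8.8620/8.1689 = 18.2255 mph
ΔV/Δz = (18.2255 − 16.8)/(12.0 − 6.0) = 1.4255/6.0000 = 0.23759 mph/m

0.238 mph/m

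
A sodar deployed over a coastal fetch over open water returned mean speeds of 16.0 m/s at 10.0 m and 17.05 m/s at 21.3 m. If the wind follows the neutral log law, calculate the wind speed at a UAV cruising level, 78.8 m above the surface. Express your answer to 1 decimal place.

Log law: V ∝ ln(z/z₀). From the pair, with r = V₁/V₂ = 0.93842,
ln z₀ = (ln z₁ − r·ln z₂)/(1 − r) = (2.3026 − 0.93842×3.0587)/0.06158 = -9.2193 → z₀ = 0.00009911 m
V₃ = V₁ · ln(z₃/z₀)/ln(z₁/z₀) = 16.0 × 13.5862/11.5219 = 18.8667 m/s

18.9 m/s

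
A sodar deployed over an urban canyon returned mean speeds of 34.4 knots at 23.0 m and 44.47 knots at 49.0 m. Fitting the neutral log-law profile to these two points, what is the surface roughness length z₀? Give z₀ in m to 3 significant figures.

Log law: V(z) ∝ ln(z/z₀). With r = V₁/V₂ = 34.4/44.47 = 0.77356,
r · ln(z₂/z₀) = ln(z₁/z₀) ⇒ ln z₀ = (ln z₁ − r·ln z₂)/(1 − r)
ln z₀ = (3.13549 − 0.77356×3.89182) / 0.22644 = 0.5518
z₀ = exp(0.5518) = 1.736 m

z₀ ≈ 1.74 m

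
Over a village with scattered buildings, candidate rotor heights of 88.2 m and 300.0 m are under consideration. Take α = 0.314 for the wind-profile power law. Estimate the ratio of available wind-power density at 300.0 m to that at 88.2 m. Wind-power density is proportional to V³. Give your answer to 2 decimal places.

3.17

Speed ratio: V_B/V_A = (z_B/z_A)^α = (300.0/88.2)^0.314 = (3.4014)^0.314 = 1.46872
Power-density ratio: P_B/P_A = (V_B/V_A)³ = (1.46872)³ = 3.16823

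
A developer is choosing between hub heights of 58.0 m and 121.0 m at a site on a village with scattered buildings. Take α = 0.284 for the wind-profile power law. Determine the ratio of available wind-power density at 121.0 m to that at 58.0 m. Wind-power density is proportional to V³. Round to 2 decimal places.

1.87

Speed ratio: V_B/V_A = (z_B/z_A)^α = (121.0/58.0)^0.284 = (2.0862)^0.284 = 1.23225
Power-density ratio: P_B/P_A = (V_B/V_A)³ = (1.23225)³ = 1.87108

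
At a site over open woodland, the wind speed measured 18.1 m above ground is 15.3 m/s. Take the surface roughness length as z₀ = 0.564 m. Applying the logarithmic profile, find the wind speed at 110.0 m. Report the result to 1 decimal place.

23.3 m/s

Log law: V(z) ∝ ln(z/z₀), so V₂/V₁ = ln(z₂/z₀) / ln(z₁/z₀).
ln(110.0/0.564) = 5.2732, ln(18.1/0.564) = 3.4686
V₂ = 15.3 × 5.2732/3.4686 = 15.3 × 1.5203 = 23.2599 m/s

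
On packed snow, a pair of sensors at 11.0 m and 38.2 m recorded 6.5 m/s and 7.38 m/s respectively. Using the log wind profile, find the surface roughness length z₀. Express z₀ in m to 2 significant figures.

Log law: V(z) ∝ ln(z/z₀). With r = V₁/V₂ = 6.5/7.38 = 0.88076,
r · ln(z₂/z₀) = ln(z₁/z₀) ⇒ ln z₀ = (ln z₁ − r·ln z₂)/(1 − r)
ln z₀ = (2.39790 − 0.88076×3.64284) / 0.11924 = -6.7977
z₀ = exp(-6.7977) = 0.001116 m

z₀ ≈ 0.0011 m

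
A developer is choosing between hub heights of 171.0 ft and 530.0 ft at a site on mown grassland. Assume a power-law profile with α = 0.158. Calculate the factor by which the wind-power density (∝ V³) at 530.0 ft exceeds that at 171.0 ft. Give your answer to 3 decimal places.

Speed ratio: V_B/V_A = (z_B/z_A)^α = (530.0/171.0)^0.158 = (3.0994)^0.158 = 1.19570
Power-density ratio: P_B/P_A = (V_B/V_A)³ = (1.19570)³ = 1.70949

1.709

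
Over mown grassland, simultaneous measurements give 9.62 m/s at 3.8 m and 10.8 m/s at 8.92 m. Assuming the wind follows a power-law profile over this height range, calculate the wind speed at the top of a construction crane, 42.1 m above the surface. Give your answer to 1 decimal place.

13.3 m/s

First find α: α = ln(V₂/V₁)/ln(z₂/z₁) = ln(10.8/9.62)/ln(8.92/3.8) = 0.11570/0.85329 = 0.1356
Extrapolate from 8.92 m to 42.1 m: V₃ = 10.8 × (42.1/8.92)^0.1356 = 10.8 × 1.2342 = 13.3292 m/s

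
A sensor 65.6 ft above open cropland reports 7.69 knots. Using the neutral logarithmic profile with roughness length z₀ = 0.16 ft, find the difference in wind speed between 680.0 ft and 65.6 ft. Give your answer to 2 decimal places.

2.99 knots

Log law: V₂ = V₁ · ln(z₂/z₀)/ln(z₁/z₀) = 7.69 × 8.3547/6.0162 = 10.6792 knots
ΔV = 10.6792 − 7.69 = 2.9892 knots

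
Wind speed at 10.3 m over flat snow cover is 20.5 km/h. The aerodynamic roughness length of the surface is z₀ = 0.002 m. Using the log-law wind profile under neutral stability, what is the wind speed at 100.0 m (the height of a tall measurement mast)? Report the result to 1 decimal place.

Log law: V(z) ∝ ln(z/z₀), so V₂/V₁ = ln(z₂/z₀) / ln(z₁/z₀).
ln(100.0/0.002) = 10.8198, ln(10.3/0.002) = 8.5468
V₂ = 20.5 × 10.8198/8.5468 = 20.5 × 1.2660 = 25.9520 km/h

26.0 km/h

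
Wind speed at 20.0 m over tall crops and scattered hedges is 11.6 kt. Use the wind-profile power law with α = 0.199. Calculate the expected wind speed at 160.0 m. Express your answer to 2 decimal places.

Power-law profile: V₂ = V₁ · (z₂/z₁)^α
V₂ = 11.6 × (160.0/20.0)^0.199 = 11.6 × (8.0000)^0.199
    = 11.6 × 1.5126 = 17.5458 kt

17.55 kt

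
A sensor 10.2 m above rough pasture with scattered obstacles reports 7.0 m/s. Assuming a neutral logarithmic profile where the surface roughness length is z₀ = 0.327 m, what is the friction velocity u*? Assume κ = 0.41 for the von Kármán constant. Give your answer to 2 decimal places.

u* ≈ 0.83 m/s

Log law: V(z) = (u*/κ) · ln(z/z₀) ⇒ u* = κ · V / ln(z/z₀)
u* = 0.41 × 7.0 / ln(10.2/0.327) = 0.41 × 7.0 / 3.4402
   = 2.8700 / 3.4402 = 0.8343 m/s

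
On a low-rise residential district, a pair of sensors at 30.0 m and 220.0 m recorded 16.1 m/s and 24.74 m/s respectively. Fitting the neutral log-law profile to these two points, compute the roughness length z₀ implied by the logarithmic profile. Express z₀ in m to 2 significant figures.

z₀ ≈ 0.73 m

Log law: V(z) ∝ ln(z/z₀). With r = V₁/V₂ = 16.1/24.74 = 0.65077,
r · ln(z₂/z₀) = ln(z₁/z₀) ⇒ ln z₀ = (ln z₁ − r·ln z₂)/(1 − r)
ln z₀ = (3.40120 − 0.65077×5.39363) / 0.34923 = -0.3115
z₀ = exp(-0.3115) = 0.7323 m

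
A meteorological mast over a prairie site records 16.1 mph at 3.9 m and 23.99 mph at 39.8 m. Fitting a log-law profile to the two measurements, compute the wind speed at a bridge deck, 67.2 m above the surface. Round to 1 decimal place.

25.8 mph

Log law: V ∝ ln(z/z₀). From the pair, with r = V₁/V₂ = 0.67111,
ln z₀ = (ln z₁ − r·ln z₂)/(1 − r) = (1.3610 − 0.67111×3.6839)/0.32889 = -3.3790 → z₀ = 0.03408 m
V₃ = V₁ · ln(z₃/z₀)/ln(z₁/z₀) = 16.1 × 7.5867/4.7400 = 25.7692 mph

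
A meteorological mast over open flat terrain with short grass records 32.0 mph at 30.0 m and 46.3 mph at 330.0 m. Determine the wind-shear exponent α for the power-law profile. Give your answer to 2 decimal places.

Power law: V₂/V₁ = (z₂/z₁)^α ⇒ α = ln(V₂/V₁) / ln(z₂/z₁)
α = ln(46.3/32.0) / ln(330.0/30.0) = ln(1.4469) / ln(11.0000)
  = 0.36941 / 2.39790 = 0.15405

α ≈ 0.15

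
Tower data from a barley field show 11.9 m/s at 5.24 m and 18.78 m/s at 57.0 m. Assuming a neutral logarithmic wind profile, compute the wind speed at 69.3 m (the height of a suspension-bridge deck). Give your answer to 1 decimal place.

Log law: V ∝ ln(z/z₀). From the pair, with r = V₁/V₂ = 0.63365,
ln z₀ = (ln z₁ − r·ln z₂)/(1 − r) = (1.6563 − 0.63365×4.0431)/0.36635 = -2.4719 → z₀ = 0.08443 m
V₃ = V₁ · ln(z₃/z₀)/ln(z₁/z₀) = 11.9 × 6.7103/4.1282 = 19.3432 m/s

19.3 m/s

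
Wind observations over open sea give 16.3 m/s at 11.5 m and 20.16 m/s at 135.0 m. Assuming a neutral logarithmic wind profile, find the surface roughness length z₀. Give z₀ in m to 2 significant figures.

Log law: V(z) ∝ ln(z/z₀). With r = V₁/V₂ = 16.3/20.16 = 0.80853,
r · ln(z₂/z₀) = ln(z₁/z₀) ⇒ ln z₀ = (ln z₁ − r·ln z₂)/(1 − r)
ln z₀ = (2.44235 − 0.80853×4.90527) / 0.19147 = -7.9581
z₀ = exp(-7.9581) = 0.0003498 m

z₀ ≈ 0.00035 m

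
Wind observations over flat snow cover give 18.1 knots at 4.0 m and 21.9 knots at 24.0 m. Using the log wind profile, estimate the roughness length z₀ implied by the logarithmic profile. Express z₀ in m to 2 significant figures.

z₀ ≈ 0.00079 m

Log law: V(z) ∝ ln(z/z₀). With r = V₁/V₂ = 18.1/21.9 = 0.82648,
r · ln(z₂/z₀) = ln(z₁/z₀) ⇒ ln z₀ = (ln z₁ − r·ln z₂)/(1 − r)
ln z₀ = (1.38629 − 0.82648×3.17805) / 0.17352 = -7.1481
z₀ = exp(-7.1481) = 0.0007863 m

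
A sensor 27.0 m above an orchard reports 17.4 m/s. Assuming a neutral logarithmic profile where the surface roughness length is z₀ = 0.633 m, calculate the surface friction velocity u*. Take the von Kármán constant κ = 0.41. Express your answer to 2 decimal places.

Log law: V(z) = (u*/κ) · ln(z/z₀) ⇒ u* = κ · V / ln(z/z₀)
u* = 0.41 × 17.4 / ln(27.0/0.633) = 0.41 × 17.4 / 3.7531
   = 7.1340 / 3.7531 = 1.9008 m/s

u* ≈ 1.90 m/s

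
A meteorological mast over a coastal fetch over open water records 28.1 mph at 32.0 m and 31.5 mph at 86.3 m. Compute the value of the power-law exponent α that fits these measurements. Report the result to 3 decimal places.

α ≈ 0.115

Power law: V₂/V₁ = (z₂/z₁)^α ⇒ α = ln(V₂/V₁) / ln(z₂/z₁)
α = ln(31.5/28.1) / ln(86.3/32.0) = ln(1.1210) / ln(2.6969)
  = 0.11422 / 0.99209 = 0.11513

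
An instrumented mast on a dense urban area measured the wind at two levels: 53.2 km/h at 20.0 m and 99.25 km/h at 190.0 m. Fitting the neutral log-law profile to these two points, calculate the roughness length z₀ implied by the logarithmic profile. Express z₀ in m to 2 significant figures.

z₀ ≈ 1.5 m

Log law: V(z) ∝ ln(z/z₀). With r = V₁/V₂ = 53.2/99.25 = 0.53602,
r · ln(z₂/z₀) = ln(z₁/z₀) ⇒ ln z₀ = (ln z₁ − r·ln z₂)/(1 − r)
ln z₀ = (2.99573 − 0.53602×5.24702) / 0.46398 = 0.3949
z₀ = exp(0.3949) = 1.484 m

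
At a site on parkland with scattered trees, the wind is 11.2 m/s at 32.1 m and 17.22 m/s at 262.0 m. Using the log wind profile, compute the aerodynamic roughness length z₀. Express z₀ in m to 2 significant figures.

z₀ ≈ 0.65 m

Log law: V(z) ∝ ln(z/z₀). With r = V₁/V₂ = 11.2/17.22 = 0.65041,
r · ln(z₂/z₀) = ln(z₁/z₀) ⇒ ln z₀ = (ln z₁ − r·ln z₂)/(1 − r)
ln z₀ = (3.46886 − 0.65041×5.56834) / 0.34959 = -0.4372
z₀ = exp(-0.4372) = 0.6459 m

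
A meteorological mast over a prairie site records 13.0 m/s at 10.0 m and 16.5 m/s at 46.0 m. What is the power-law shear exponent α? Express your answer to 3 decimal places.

Power law: V₂/V₁ = (z₂/z₁)^α ⇒ α = ln(V₂/V₁) / ln(z₂/z₁)
α = ln(16.5/13.0) / ln(46.0/10.0) = ln(1.2692) / ln(4.6000)
  = 0.23841 / 1.52606 = 0.15623

α ≈ 0.156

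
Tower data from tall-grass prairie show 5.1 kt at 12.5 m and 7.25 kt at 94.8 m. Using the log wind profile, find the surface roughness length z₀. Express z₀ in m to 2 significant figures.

z₀ ≈ 0.10 m

Log law: V(z) ∝ ln(z/z₀). With r = V₁/V₂ = 5.1/7.25 = 0.70345,
r · ln(z₂/z₀) = ln(z₁/z₀) ⇒ ln z₀ = (ln z₁ − r·ln z₂)/(1 − r)
ln z₀ = (2.52573 − 0.70345×4.55177) / 0.29655 = -2.2802
z₀ = exp(-2.2802) = 0.1023 m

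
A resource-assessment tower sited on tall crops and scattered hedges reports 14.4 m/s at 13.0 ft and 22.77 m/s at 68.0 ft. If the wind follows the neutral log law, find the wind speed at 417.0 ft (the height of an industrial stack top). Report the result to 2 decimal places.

31.94 m/s

Log law: V ∝ ln(z/z₀). From the pair, with r = V₁/V₂ = 0.63241,
ln z₀ = (ln z₁ − r·ln z₂)/(1 − r) = (2.5649 − 0.63241×4.2195)/0.36759 = -0.2816 → z₀ = 0.7546 ft
V₃ = V₁ · ln(z₃/z₀)/ln(z₁/z₀) = 14.4 × 6.3147/2.8466 = 31.9444 m/s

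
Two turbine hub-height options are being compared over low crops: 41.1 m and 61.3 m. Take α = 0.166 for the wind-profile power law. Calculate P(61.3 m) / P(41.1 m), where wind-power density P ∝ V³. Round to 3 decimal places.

Speed ratio: V_B/V_A = (z_B/z_A)^α = (61.3/41.1)^0.166 = (1.4915)^0.166 = 1.06861
Power-density ratio: P_B/P_A = (V_B/V_A)³ = (1.06861)³ = 1.22029

1.220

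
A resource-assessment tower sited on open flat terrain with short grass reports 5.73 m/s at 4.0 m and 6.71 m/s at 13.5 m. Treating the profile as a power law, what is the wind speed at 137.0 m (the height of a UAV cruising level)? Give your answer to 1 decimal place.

9.1 m/s

First find α: α = ln(V₂/V₁)/ln(z₂/z₁) = ln(6.71/5.73)/ln(13.5/4.0) = 0.15788/1.21640 = 0.1298
Extrapolate from 13.5 m to 137.0 m: V₃ = 6.71 × (137.0/13.5)^0.1298 = 6.71 × 1.3509 = 9.0646 m/s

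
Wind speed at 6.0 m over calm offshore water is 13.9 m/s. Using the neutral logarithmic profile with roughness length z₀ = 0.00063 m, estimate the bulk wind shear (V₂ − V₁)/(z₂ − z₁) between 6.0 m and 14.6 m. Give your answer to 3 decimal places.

0.157 m/s/m

Log law: V₂ = V₁ · ln(z₂/z₀)/ln(z₁/z₀) = 13.9 × 10.0508/9.1616 = 15.2492 m/s
ΔV/Δz = (15.2492 − 13.9)/(14.6 − 6.0) = 1.3492/8.6000 = 0.15688 m/s/m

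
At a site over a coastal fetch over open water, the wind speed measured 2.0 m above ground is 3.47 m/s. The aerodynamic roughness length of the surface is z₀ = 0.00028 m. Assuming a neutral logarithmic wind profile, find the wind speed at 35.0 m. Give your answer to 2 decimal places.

4.59 m/s

Log law: V(z) ∝ ln(z/z₀), so V₂/V₁ = ln(z₂/z₀) / ln(z₁/z₀).
ln(35.0/0.00028) = 11.7361, ln(2.0/0.00028) = 8.8739
V₂ = 3.47 × 11.7361/8.8739 = 3.47 × 1.3225 = 4.5892 m/s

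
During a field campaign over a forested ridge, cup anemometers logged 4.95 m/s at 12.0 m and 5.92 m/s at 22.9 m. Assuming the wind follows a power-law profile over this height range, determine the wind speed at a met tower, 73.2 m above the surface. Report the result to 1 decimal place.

First find α: α = ln(V₂/V₁)/ln(z₂/z₁) = ln(5.92/4.95)/ln(22.9/12.0) = 0.17895/0.64623 = 0.2769
Extrapolate from 22.9 m to 73.2 m: V₃ = 5.92 × (73.2/22.9)^0.2769 = 5.92 × 1.3796 = 8.1672 m/s

8.2 m/s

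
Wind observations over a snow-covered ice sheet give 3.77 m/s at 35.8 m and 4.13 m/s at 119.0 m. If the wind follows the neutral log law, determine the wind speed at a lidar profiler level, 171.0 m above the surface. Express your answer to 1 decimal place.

Log law: V ∝ ln(z/z₀). From the pair, with r = V₁/V₂ = 0.91283,
ln z₀ = (ln z₁ − r·ln z₂)/(1 − r) = (3.5779 − 0.91283×4.7791)/0.08717 = -9.0010 → z₀ = 0.0001233 m
V₃ = V₁ · ln(z₃/z₀)/ln(z₁/z₀) = 3.77 × 14.1427/12.5790 = 4.2387 m/s

4.2 m/s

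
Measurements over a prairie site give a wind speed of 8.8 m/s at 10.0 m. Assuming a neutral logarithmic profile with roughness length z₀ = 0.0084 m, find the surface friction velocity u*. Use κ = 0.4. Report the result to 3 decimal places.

u* ≈ 0.497 m/s

Log law: V(z) = (u*/κ) · ln(z/z₀) ⇒ u* = κ · V / ln(z/z₀)
u* = 0.4 × 8.8 / ln(10.0/0.0084) = 0.4 × 8.8 / 7.0821
   = 3.5200 / 7.0821 = 0.4970 m/s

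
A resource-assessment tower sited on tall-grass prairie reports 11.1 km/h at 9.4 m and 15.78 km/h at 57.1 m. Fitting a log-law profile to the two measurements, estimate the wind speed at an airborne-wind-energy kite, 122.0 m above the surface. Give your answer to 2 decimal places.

17.75 km/h

Log law: V ∝ ln(z/z₀). From the pair, with r = V₁/V₂ = 0.70342,
ln z₀ = (ln z₁ − r·ln z₂)/(1 − r) = (2.2407 − 0.70342×4.0448)/0.29658 = -2.0382 → z₀ = 0.1303 m
V₃ = V₁ · ln(z₃/z₀)/ln(z₁/z₀) = 11.1 × 6.8423/4.2789 = 17.7495 km/h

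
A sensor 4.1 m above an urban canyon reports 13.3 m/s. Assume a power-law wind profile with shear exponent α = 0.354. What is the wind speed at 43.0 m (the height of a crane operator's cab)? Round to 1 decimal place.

Power-law profile: V₂ = V₁ · (z₂/z₁)^α
V₂ = 13.3 × (43.0/4.1)^0.354 = 13.3 × (10.4878)^0.354
    = 13.3 × 2.2979 = 30.5615 m/s

30.6 m/s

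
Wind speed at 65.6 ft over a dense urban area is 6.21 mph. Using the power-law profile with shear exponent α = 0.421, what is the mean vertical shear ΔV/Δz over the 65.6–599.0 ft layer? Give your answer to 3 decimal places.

Power law: V₂ = V₁ · (z₂/z₁)^α = 6.21 × (9.1311)^0.421 = 15.7569 mph
ΔV/Δz = (15.7569 − 6.21)/(599.0 − 65.6) = 9.5469/533.4000 = 0.01790 mph/ft

0.018 mph/ft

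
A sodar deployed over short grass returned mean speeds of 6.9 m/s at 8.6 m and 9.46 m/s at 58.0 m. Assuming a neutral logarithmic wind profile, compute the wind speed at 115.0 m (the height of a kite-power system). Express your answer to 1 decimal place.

Log law: V ∝ ln(z/z₀). From the pair, with r = V₁/V₂ = 0.72939,
ln z₀ = (ln z₁ − r·ln z₂)/(1 − r) = (2.1518 − 0.72939×4.0604)/0.27061 = -2.9927 → z₀ = 0.05015 m
V₃ = V₁ · ln(z₃/z₀)/ln(z₁/z₀) = 6.9 × 7.7377/5.1445 = 10.3781 m/s

10.4 m/s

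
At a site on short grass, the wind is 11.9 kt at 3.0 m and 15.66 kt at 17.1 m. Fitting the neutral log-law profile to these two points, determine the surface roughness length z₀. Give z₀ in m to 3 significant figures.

Log law: V(z) ∝ ln(z/z₀). With r = V₁/V₂ = 11.9/15.66 = 0.75990,
r · ln(z₂/z₀) = ln(z₁/z₀) ⇒ ln z₀ = (ln z₁ − r·ln z₂)/(1 − r)
ln z₀ = (1.09861 − 0.75990×2.83908) / 0.24010 = -4.4098
z₀ = exp(-4.4098) = 0.01216 m

z₀ ≈ 0.0122 m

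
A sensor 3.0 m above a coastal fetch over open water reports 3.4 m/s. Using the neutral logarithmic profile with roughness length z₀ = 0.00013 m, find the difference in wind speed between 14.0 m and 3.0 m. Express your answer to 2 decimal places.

Log law: V₂ = V₁ · ln(z₂/z₀)/ln(z₁/z₀) = 3.4 × 11.5870/10.0466 = 3.9213 m/s
ΔV = 3.9213 − 3.4 = 0.5213 m/s

0.52 m/s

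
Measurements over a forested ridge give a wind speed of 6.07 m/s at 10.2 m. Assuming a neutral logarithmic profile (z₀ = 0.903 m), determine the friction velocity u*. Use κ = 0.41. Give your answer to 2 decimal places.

u* ≈ 1.03 m/s

Log law: V(z) = (u*/κ) · ln(z/z₀) ⇒ u* = κ · V / ln(z/z₀)
u* = 0.41 × 6.07 / ln(10.2/0.903) = 0.41 × 6.07 / 2.4244
   = 2.4887 / 2.4244 = 1.0265 m/s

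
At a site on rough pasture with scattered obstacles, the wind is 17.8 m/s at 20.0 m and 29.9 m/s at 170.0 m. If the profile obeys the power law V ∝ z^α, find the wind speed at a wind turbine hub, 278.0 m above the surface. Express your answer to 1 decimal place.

33.7 m/s

First find α: α = ln(V₂/V₁)/ln(z₂/z₁) = ln(29.9/17.8)/ln(170.0/20.0) = 0.51866/2.14007 = 0.2424
Extrapolate from 170.0 m to 278.0 m: V₃ = 29.9 × (278.0/170.0)^0.2424 = 29.9 × 1.1266 = 33.6851 m/s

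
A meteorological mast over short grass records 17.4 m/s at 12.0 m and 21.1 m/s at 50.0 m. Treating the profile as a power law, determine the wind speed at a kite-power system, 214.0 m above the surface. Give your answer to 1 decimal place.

First find α: α = ln(V₂/V₁)/ln(z₂/z₁) = ln(21.1/17.4)/ln(50.0/12.0) = 0.19280/1.42712 = 0.1351
Extrapolate from 50.0 m to 214.0 m: V₃ = 21.1 × (214.0/50.0)^0.1351 = 21.1 × 1.2170 = 25.6797 m/s

25.7 m/s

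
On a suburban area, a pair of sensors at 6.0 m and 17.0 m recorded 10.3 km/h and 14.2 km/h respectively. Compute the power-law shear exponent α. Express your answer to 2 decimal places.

α ≈ 0.31

Power law: V₂/V₁ = (z₂/z₁)^α ⇒ α = ln(V₂/V₁) / ln(z₂/z₁)
α = ln(14.2/10.3) / ln(17.0/6.0) = ln(1.3786) / ln(2.8333)
  = 0.32110 / 1.04145 = 0.30832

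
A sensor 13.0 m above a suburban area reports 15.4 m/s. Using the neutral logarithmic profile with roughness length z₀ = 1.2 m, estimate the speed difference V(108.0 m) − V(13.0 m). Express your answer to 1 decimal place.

Log law: V₂ = V₁ · ln(z₂/z₀)/ln(z₁/z₀) = 15.4 × 4.4998/2.3826 = 29.0843 m/s
ΔV = 29.0843 − 15.4 = 13.6843 m/s

13.7 m/s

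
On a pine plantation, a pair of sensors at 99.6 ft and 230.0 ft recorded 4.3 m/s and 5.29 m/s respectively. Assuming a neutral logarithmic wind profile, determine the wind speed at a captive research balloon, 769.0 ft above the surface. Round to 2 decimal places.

6.72 m/s

Log law: V ∝ ln(z/z₀). From the pair, with r = V₁/V₂ = 0.81285,
ln z₀ = (ln z₁ − r·ln z₂)/(1 − r) = (4.6012 − 0.81285×5.4381)/0.18715 = 0.9661 → z₀ = 2.628 ft
V₃ = V₁ · ln(z₃/z₀)/ln(z₁/z₀) = 4.3 × 5.6790/3.6351 = 6.7178 m/s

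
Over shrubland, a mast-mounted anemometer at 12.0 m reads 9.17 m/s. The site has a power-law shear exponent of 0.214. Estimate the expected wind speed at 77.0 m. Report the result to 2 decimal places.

Power-law profile: V₂ = V₁ · (z₂/z₁)^α
V₂ = 9.17 × (77.0/12.0)^0.214 = 9.17 × (6.4167)^0.214
    = 9.17 × 1.4886 = 13.6500 m/s

13.65 m/s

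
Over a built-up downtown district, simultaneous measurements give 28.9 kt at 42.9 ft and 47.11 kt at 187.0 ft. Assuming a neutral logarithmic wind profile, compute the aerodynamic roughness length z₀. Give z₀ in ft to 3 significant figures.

Log law: V(z) ∝ ln(z/z₀). With r = V₁/V₂ = 28.9/47.11 = 0.61346,
r · ln(z₂/z₀) = ln(z₁/z₀) ⇒ ln z₀ = (ln z₁ − r·ln z₂)/(1 − r)
ln z₀ = (3.75887 − 0.61346×5.23111) / 0.38654 = 1.4224
z₀ = exp(1.4224) = 4.147 ft

z₀ ≈ 4.15 ft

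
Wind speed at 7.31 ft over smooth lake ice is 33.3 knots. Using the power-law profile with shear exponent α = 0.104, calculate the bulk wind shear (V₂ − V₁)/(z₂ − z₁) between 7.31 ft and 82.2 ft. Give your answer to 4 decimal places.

Power law: V₂ = V₁ · (z₂/z₁)^α = 33.3 × (11.2449)^0.104 = 42.8295 knots
ΔV/Δz = (42.8295 − 33.3)/(82.2 − 7.31) = 9.5295/74.8900 = 0.12725 knots/ft

0.1272 knots/ft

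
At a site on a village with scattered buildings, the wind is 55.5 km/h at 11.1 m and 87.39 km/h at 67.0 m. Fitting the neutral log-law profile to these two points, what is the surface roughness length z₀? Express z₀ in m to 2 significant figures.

Log law: V(z) ∝ ln(z/z₀). With r = V₁/V₂ = 55.5/87.39 = 0.63508,
r · ln(z₂/z₀) = ln(z₁/z₀) ⇒ ln z₀ = (ln z₁ − r·ln z₂)/(1 − r)
ln z₀ = (2.40695 − 0.63508×4.20469) / 0.36492 = -0.7218
z₀ = exp(-0.7218) = 0.4859 m

z₀ ≈ 0.49 m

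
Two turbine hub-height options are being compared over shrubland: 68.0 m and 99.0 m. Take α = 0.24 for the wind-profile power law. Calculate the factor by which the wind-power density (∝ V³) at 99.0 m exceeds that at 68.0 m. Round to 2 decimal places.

1.31

Speed ratio: V_B/V_A = (z_B/z_A)^α = (99.0/68.0)^0.24 = (1.4559)^0.24 = 1.09434
Power-density ratio: P_B/P_A = (V_B/V_A)³ = (1.09434)³ = 1.31054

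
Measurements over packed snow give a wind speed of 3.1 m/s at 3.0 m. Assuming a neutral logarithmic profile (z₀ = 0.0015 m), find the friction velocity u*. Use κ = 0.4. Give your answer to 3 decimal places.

u* ≈ 0.163 m/s

Log law: V(z) = (u*/κ) · ln(z/z₀) ⇒ u* = κ · V / ln(z/z₀)
u* = 0.4 × 3.1 / ln(3.0/0.0015) = 0.4 × 3.1 / 7.6009
   = 1.2400 / 7.6009 = 0.1631 m/s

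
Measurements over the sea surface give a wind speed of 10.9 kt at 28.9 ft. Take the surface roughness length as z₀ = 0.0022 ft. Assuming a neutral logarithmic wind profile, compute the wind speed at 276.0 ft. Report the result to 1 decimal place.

13.5 kt

Log law: V(z) ∝ ln(z/z₀), so V₂/V₁ = ln(z₂/z₀) / ln(z₁/z₀).
ln(276.0/0.0022) = 11.7397, ln(28.9/0.0022) = 9.4831
V₂ = 10.9 × 11.7397/9.4831 = 10.9 × 1.2380 = 13.4937 kt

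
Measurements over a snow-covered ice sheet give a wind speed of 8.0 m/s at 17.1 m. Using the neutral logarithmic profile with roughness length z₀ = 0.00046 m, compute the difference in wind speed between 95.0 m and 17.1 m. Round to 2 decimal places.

Log law: V₂ = V₁ · ln(z₂/z₀)/ln(z₁/z₀) = 8.0 × 12.2382/10.5234 = 9.3036 m/s
ΔV = 9.3036 − 8.0 = 1.3036 m/s

1.30 m/s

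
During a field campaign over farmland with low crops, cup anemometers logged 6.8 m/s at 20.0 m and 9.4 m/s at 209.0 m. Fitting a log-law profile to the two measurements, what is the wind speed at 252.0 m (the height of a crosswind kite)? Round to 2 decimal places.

9.61 m/s

Log law: V ∝ ln(z/z₀). From the pair, with r = V₁/V₂ = 0.72340,
ln z₀ = (ln z₁ − r·ln z₂)/(1 − r) = (2.9957 − 0.72340×5.3423)/0.27660 = -3.1415 → z₀ = 0.04322 m
V₃ = V₁ · ln(z₃/z₀)/ln(z₁/z₀) = 6.8 × 8.6710/6.1373 = 9.6073 m/s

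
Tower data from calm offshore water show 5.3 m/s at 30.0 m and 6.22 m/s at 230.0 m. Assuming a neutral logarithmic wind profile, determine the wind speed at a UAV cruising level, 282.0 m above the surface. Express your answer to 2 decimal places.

Log law: V ∝ ln(z/z₀). From the pair, with r = V₁/V₂ = 0.85209,
ln z₀ = (ln z₁ − r·ln z₂)/(1 − r) = (3.4012 − 0.85209×5.4381)/0.14791 = -8.3330 → z₀ = 0.0002404 m
V₃ = V₁ · ln(z₃/z₀)/ln(z₁/z₀) = 5.3 × 13.9749/11.7342 = 6.3121 m/s

6.31 m/s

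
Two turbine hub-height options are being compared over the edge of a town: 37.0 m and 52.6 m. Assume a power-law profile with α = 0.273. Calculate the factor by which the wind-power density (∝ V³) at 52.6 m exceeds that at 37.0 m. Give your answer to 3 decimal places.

Speed ratio: V_B/V_A = (z_B/z_A)^α = (52.6/37.0)^0.273 = (1.4216)^0.273 = 1.10080
Power-density ratio: P_B/P_A = (V_B/V_A)³ = (1.10080)³ = 1.33392

1.334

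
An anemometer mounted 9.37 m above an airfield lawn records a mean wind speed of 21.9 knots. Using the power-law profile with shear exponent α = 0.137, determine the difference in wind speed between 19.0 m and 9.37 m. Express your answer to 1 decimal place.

2.2 knots

Power law: V₂ = V₁ · (z₂/z₁)^α = 21.9 × (2.0277)^0.137 = 24.1271 knots
ΔV = 24.1271 − 21.9 = 2.2271 knots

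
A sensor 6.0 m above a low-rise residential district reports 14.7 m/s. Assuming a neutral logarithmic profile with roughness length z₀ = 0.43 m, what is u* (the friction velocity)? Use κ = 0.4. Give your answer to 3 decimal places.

Log law: V(z) = (u*/κ) · ln(z/z₀) ⇒ u* = κ · V / ln(z/z₀)
u* = 0.4 × 14.7 / ln(6.0/0.43) = 0.4 × 14.7 / 2.6357
   = 5.8800 / 2.6357 = 2.2309 m/s

u* ≈ 2.231 m/s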